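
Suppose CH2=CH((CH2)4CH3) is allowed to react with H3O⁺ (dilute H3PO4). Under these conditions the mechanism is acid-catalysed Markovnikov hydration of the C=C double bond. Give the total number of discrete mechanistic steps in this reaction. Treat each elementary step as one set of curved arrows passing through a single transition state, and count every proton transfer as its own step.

Step 1: Electrophilic addition begins with the π(C=C) electrons forming a bond to the proton of H3O⁺. Following Markovnikov's rule, the resulting cation is secondary. H2O is released.
(No 1,2-shift: no single shift to an adjacent carbon would give a more stable cation.)
Step 2: Water acts as the nucleophile: an oxygen lone pair bonds to the cationic carbon, giving an oxonium-ion intermediate.
Step 3: Deprotonation of the oxonium ion by a water molecule delivers the neutral alcohol and regenerates the acid catalyst.
Total: 3 elementary steps.

3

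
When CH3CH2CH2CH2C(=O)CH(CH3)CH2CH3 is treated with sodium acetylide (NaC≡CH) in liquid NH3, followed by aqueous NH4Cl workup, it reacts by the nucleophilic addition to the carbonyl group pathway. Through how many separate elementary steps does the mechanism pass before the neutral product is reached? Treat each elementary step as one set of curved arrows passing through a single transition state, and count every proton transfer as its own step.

Step 1: HC≡C⁻ attacks the sp² carbonyl carbon; the C=O π bond breaks and the electrons end up as a lone pair on the alkoxide oxygen of the tetrahedral intermediate.
Step 2: Protonation of the alkoxide by aqueous NH4Cl workup furnishes a propargyl alcohol.
Total: 2 elementary steps.

2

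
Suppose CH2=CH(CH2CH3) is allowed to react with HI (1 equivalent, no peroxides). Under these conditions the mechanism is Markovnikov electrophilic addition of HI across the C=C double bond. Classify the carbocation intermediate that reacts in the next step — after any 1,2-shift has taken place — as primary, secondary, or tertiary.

Step 1: Electrophilic addition begins with the π(C=C) electrons forming a bond to the proton of HI. Following Markovnikov's rule, the resulting cation is secondary. The H–I bond breaks heterolytically, releasing I⁻.
No single 1,2-shift to an adjacent carbon would give a more-substituted cation, so no rearrangement occurs.

secondary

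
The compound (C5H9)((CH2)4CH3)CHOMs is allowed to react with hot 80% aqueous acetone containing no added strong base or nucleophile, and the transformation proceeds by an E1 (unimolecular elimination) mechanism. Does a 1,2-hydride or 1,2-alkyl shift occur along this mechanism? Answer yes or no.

The first-formed carbocation is secondary.
The adjacent cyclopentyl carbon already bears 2 other carbon substituents and has a hydrogen to migrate; after a 1,2-hydride shift from that carbon the positive charge sits on a tertiary centre.
Tertiary is more stable than secondary, so the shift occurs.

yes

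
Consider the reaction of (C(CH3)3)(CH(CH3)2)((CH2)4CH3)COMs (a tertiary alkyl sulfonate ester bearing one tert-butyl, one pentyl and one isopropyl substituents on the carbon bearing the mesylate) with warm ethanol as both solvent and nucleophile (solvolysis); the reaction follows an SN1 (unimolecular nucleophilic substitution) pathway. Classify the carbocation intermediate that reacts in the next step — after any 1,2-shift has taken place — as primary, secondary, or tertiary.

tertiary

Step 1: The C–O bond breaks with both electrons going to the mesylate; MsO⁻ leaves and a tertiary carbocation remains.
No single 1,2-shift to an adjacent carbon would give a more-substituted cation, so no rearrangement occurs.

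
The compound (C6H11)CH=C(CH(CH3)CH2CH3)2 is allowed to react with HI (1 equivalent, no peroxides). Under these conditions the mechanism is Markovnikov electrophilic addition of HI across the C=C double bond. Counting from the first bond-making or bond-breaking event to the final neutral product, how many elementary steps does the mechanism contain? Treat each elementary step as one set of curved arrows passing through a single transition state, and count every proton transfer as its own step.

Step 1: Electrophilic addition begins with the π(C=C) electrons forming a bond to the proton of HI. Following Markovnikov's rule, the resulting cation is tertiary. The H–I bond breaks heterolytically, releasing I⁻.
(No 1,2-shift: no single shift to an adjacent carbon would give a more stable cation.)
Step 2: The I⁻ anion donates a lone pair to the carbocation, forming the new C–I σ-bond and giving the neutral alkyl halide.
Total: 2 elementary steps.

2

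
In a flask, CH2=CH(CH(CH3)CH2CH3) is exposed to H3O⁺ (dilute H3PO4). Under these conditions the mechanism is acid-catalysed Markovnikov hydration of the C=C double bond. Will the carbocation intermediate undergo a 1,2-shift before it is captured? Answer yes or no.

yes

The first-formed carbocation is secondary.
The adjacent sec-butyl carbon already bears 2 other carbon substituents and has a hydrogen to migrate; after a 1,2-hydride shift from that carbon the positive charge sits on a tertiary centre.
Tertiary is more stable than secondary, so the shift occurs.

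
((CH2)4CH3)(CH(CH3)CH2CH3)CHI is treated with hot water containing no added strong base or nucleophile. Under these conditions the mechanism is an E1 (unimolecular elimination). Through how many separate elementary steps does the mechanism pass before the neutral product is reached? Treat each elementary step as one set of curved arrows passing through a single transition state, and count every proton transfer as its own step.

Step 1: Unassisted departure of I⁻ (taking the C–I bonding pair) generates a secondary carbocation.
Step 2: Carbocation rearrangement: a 1,2-hydride shift from the adjacent sec-butyl carbon converts the initially-formed secondary cation into the more stable tertiary cation.
Step 3: Loss of a β-proton to a water molecule of the solvent: the C–H bonding pair collapses toward the cationic carbon to form the C=C π bond, yielding the alkene.
Total: 3 elementary steps.

3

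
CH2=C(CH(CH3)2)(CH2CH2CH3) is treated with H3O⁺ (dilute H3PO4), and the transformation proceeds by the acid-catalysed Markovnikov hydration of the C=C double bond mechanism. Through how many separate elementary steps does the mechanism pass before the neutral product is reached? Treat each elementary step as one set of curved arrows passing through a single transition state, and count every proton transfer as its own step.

Step 1: Protonation of the alkene by H3O⁺: the π bond acts as the nucleophile and picks up H⁺, giving the more stable (Markovnikov) tertiary carbocation. H2O is released.
(No 1,2-shift: no single shift to an adjacent carbon would give a more stable cation.)
Step 2: A lone pair on the oxygen of H2O attacks the carbocation, forming a C–O bond and an oxonium ion (a protonated alcohol).
Step 3: Proton transfer from the O–H of the oxonium ion to H2O completes the catalytic cycle and yields the alcohol.
Total: 3 elementary steps.

3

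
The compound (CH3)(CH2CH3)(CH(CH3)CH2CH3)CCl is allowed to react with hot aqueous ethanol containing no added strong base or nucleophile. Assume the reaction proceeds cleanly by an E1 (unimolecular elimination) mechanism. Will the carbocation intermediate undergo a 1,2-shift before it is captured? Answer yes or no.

no

The first-formed carbocation is tertiary.
No single 1,2-shift to an adjacent carbon would produce a more-substituted cation than the one already present, so no rearrangement occurs.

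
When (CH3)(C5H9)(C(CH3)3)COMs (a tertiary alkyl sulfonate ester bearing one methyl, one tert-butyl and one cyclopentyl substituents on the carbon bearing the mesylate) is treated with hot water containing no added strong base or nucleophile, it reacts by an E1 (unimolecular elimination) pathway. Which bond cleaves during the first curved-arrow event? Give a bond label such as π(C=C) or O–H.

C–O

Step 1: Unassisted departure of MsO⁻ (taking the C–O bonding pair) generates a tertiary carbocation.
The bond broken in this step is the C–O bond.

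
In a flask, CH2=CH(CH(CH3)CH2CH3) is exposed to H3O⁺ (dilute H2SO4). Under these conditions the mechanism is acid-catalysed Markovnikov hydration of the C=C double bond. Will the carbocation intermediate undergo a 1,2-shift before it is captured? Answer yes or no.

The first-formed carbocation is secondary.
The adjacent sec-butyl carbon already bears 2 other carbon substituents and has a hydrogen to migrate; after a 1,2-hydride shift from that carbon the positive charge sits on a tertiary centre.
Tertiary is more stable than secondary, so the shift occurs.

yes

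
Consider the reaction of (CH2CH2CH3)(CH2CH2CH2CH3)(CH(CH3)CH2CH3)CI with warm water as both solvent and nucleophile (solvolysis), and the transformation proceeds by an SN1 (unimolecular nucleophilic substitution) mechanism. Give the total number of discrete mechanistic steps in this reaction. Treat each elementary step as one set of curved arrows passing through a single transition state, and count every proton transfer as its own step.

Step 1: Unassisted departure of I⁻ (taking the C–I bonding pair) generates a tertiary carbocation.
(No 1,2-shift: no single shift to an adjacent carbon would give a more stable cation.)
Step 2: H2O donates an oxygen lone pair into the empty p orbital of the cation, giving a protonated alcohol (an oxonium ion).
Step 3: Deprotonation of the oxonium oxygen by solvent water yields the neutral alcohol.
Total: 3 elementary steps.

3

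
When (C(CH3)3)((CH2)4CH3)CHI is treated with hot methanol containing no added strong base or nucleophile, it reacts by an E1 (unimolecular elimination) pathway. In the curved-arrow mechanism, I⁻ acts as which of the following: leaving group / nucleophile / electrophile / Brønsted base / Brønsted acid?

leaving group

Step 1: Rate-determining heterolysis of the C–I bond gives I⁻ and a secondary carbocation.
I⁻ departs with both electrons of the breaking σ-bond — that is the definition of a leaving group.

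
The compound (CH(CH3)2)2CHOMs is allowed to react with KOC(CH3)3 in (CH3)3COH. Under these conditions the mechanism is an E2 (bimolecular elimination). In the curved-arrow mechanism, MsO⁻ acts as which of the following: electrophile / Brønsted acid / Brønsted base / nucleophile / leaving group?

Step 1: In one step, (CH3)3CO⁻ pulls off a β-proton, the C–O bond cleaves, and a C=C double bond forms between the α- and β-carbons (E2, anti elimination).
MsO⁻ departs with both electrons of the breaking σ-bond — that is the definition of a leaving group.

leaving group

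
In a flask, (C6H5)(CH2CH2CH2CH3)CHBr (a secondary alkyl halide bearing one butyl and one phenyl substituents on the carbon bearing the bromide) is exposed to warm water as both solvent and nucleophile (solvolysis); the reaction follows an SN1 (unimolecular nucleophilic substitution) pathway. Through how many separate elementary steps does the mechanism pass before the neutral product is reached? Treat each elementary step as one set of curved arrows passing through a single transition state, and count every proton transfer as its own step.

Step 1: Ionisation: the C–Br σ-bond cleaves heterolytically; both bonding electrons depart with Br⁻, leaving a secondary carbocation at the α-carbon.
(No 1,2-shift: no single shift to an adjacent carbon would give a more stable cation.)
Step 2: A lone pair on the oxygen of H2O attacks the carbocation, forming a new C–O σ-bond and an oxonium ion.
Step 3: Proton transfer from the O–H of the oxonium ion to a solvent molecule delivers the neutral alcohol.
Total: 3 elementary steps.

3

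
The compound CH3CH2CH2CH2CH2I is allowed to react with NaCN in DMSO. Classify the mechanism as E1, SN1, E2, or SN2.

SN2

Conditions: a primary substrate with a strong nucleophile in the polar aprotic solvent DMSO.
These conditions are the textbook signature of the SN2 pathway.
An unhindered substrate with a strong nucleophile in a polar aprotic solvent favours one-step backside displacement.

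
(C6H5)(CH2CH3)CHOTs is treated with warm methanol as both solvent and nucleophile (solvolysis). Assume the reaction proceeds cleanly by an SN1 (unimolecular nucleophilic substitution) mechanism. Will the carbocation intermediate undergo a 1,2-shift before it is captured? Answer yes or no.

no

The first-formed carbocation is secondary.
No single 1,2-shift to an adjacent carbon would produce a more-substituted cation than the one already present, so no rearrangement occurs.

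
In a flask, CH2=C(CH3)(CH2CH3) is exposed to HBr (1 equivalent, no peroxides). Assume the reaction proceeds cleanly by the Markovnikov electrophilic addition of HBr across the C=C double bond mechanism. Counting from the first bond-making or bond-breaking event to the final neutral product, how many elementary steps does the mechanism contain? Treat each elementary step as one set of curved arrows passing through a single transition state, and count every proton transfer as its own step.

Step 1: The π electrons of the C=C bond attack a proton of HBr; Markovnikov addition places the new C–H on the less-substituted alkene carbon, so the positive charge ends up on the more-substituted carbon — a tertiary carbocation. The H–Br bond breaks heterolytically, releasing Br⁻.
(No 1,2-shift: no single shift to an adjacent carbon would give a more stable cation.)
Step 2: Nucleophilic attack by Br⁻ on the carbocation completes the addition, giving R–Br.
Total: 2 elementary steps.

2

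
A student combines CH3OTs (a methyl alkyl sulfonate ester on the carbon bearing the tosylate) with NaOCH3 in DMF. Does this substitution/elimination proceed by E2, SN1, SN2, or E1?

SN2

Conditions: a methyl substrate with a strong nucleophile in the polar aprotic solvent DMF.
These conditions are the textbook signature of the SN2 pathway.
An unhindered substrate with a strong nucleophile in a polar aprotic solvent favours one-step backside displacement.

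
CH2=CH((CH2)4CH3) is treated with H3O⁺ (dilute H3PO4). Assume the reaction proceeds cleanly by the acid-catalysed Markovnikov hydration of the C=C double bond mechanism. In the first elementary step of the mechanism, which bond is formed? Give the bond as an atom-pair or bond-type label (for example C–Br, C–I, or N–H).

C–H

Step 1: Protonation of the alkene by H3O⁺: the π bond acts as the nucleophile and picks up H⁺, giving the more stable (Markovnikov) secondary carbocation. H2O is released.
The bond formed in this step is the C–H bond.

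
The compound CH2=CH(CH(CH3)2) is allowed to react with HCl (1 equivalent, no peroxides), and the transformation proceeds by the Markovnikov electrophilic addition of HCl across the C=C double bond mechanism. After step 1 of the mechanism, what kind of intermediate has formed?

Step 1: The π electrons of the C=C bond attack a proton of HCl; Markovnikov addition places the new C–H on the less-substituted alkene carbon, so the positive charge ends up on the more-substituted carbon — a secondary carbocation. The H–Cl bond breaks heterolytically, releasing Cl⁻.
After step 1 the species present is a secondary carbocation.

secondary carbocation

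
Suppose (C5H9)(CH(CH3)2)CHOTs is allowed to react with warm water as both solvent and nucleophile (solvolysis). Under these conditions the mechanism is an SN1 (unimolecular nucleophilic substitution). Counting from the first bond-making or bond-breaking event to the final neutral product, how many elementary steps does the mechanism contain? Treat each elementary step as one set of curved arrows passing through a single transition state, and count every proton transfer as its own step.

Step 1: Ionisation: the C–O σ-bond cleaves heterolytically; both bonding electrons depart with TsO⁻, leaving a secondary carbocation at the α-carbon.
Step 2: A hydride (H with its bonding pair) migrates from the adjacent isopropyl carbon to the cationic centre — a 1,2-hydride shift — upgrading the secondary cation to a tertiary one.
Step 3: H2O donates an oxygen lone pair into the empty p orbital of the cation, giving a protonated alcohol (an oxonium ion).
Step 4: A second solvent molecule removes the proton on oxygen, giving the neutral alcohol product.
Total: 4 elementary steps.

4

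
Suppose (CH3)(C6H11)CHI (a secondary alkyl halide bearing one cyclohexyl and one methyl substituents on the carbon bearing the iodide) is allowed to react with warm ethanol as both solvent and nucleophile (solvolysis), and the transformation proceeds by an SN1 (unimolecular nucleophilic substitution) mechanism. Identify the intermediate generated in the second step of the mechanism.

Step 1: The C–I bond breaks with both electrons going to the iodide; I⁻ leaves and a secondary carbocation remains.
Step 2: Carbocation rearrangement: a 1,2-hydride shift from the adjacent cyclohexyl carbon converts the initially-formed secondary cation into the more stable tertiary cation.
After step 2 the species present is a tertiary carbocation.

tertiary carbocation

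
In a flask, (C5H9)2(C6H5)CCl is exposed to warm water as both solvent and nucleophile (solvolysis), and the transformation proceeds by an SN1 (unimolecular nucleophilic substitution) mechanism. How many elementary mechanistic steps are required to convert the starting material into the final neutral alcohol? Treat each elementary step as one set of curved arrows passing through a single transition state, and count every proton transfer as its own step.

3

Step 1: Unassisted departure of Cl⁻ (taking the C–Cl bonding pair) generates a tertiary carbocation.
(No 1,2-shift: no single shift to an adjacent carbon would give a more stable cation.)
Step 2: H2O donates an oxygen lone pair into the empty p orbital of the cation, giving a protonated alcohol (an oxonium ion).
Step 3: Proton transfer from the O–H of the oxonium ion to a solvent molecule delivers the neutral alcohol.
Total: 3 elementary steps.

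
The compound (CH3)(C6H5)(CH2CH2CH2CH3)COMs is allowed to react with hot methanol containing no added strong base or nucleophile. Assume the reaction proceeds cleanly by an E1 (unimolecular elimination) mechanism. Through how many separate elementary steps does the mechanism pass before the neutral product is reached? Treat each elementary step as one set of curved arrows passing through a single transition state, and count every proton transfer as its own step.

Step 1: Unassisted departure of MsO⁻ (taking the C–O bonding pair) generates a tertiary carbocation.
(No 1,2-shift: no single shift to an adjacent carbon would give a more stable cation.)
Step 2: Loss of a β-proton to a methanol molecule of the solvent: the C–H bonding pair collapses toward the cationic carbon to form the C=C π bond, yielding the alkene.
Total: 2 elementary steps.

2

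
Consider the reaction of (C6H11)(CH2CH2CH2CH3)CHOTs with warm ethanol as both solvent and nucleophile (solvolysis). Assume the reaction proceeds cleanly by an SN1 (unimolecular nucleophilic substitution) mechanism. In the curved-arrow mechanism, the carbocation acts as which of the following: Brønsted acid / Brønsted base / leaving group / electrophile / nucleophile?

Step 3: Nucleophilic capture: the oxygen of CH3CH2OH bonds to the cationic carbon, producing an oxonium-ion intermediate.
The carbocation accepts an electron pair into an empty or π* orbital — it is the electrophile.

electrophile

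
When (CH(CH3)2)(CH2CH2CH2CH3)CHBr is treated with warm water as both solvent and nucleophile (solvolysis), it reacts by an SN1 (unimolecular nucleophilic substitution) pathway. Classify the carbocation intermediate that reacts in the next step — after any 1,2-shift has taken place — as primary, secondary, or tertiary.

Step 1: Ionisation: the C–Br σ-bond cleaves heterolytically; both bonding electrons depart with Br⁻, leaving a secondary carbocation at the α-carbon.
Step 2: A hydride (H with its bonding pair) migrates from the adjacent isopropyl carbon to the cationic centre — a 1,2-hydride shift — upgrading the secondary cation to a tertiary one.
The cation rearranges from secondary to tertiary via a 1,2-hydride shift from the adjacent isopropyl carbon; the tertiary cation is what reacts next.

tertiary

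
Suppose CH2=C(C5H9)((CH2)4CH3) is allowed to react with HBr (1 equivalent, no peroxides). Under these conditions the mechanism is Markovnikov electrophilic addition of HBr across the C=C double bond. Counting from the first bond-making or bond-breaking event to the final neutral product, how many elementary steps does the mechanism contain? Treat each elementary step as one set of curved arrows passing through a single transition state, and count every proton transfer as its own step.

2

Step 1: Protonation of the alkene by HBr: the π bond acts as the nucleophile and picks up H⁺, giving the more stable (Markovnikov) tertiary carbocation. The H–Br bond breaks heterolytically, releasing Br⁻.
(No 1,2-shift: no single shift to an adjacent carbon would give a more stable cation.)
Step 2: Nucleophilic attack by Br⁻ on the carbocation completes the addition, giving R–Br.
Total: 2 elementary steps.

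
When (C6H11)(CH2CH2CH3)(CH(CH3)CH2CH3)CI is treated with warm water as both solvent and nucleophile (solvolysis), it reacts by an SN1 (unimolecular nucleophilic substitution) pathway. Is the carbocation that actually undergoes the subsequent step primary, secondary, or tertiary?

tertiary

Step 1: The C–I bond breaks with both electrons going to the iodide; I⁻ leaves and a tertiary carbocation remains.
No single 1,2-shift to an adjacent carbon would give a more-substituted cation, so no rearrangement occurs.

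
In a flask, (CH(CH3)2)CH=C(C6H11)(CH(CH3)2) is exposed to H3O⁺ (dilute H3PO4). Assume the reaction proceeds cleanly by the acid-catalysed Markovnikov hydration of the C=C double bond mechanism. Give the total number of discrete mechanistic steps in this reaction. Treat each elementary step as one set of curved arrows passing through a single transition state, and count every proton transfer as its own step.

Step 1: Protonation of the alkene by H3O⁺: the π bond acts as the nucleophile and picks up H⁺, giving the more stable (Markovnikov) tertiary carbocation. H2O is released.
(No 1,2-shift: no single shift to an adjacent carbon would give a more stable cation.)
Step 2: Nucleophilic capture of the cation by H2O produces the protonated alcohol (an oxonium ion).
Step 3: H2O removes a proton from the oxonium oxygen, regenerating H3O⁺ and giving the neutral alcohol.
Total: 3 elementary steps.

3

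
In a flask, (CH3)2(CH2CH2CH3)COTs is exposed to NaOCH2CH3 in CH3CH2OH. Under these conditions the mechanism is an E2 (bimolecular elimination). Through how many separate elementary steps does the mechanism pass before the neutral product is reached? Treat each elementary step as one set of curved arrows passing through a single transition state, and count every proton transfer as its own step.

1

Step 1: Concerted anti-periplanar elimination: CH3CH2O⁻ abstracts a β-H while TsO⁻ leaves, and the C–H electrons become the new C=C π bond — all in a single transition state.
Total: 1 elementary step.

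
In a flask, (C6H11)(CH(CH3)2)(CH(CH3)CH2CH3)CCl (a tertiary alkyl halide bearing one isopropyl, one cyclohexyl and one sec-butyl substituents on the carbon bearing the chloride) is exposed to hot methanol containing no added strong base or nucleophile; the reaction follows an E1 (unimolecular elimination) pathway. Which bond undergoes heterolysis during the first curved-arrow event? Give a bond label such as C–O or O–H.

C–Cl

Step 1: Ionisation: the C–Cl σ-bond cleaves heterolytically; both bonding electrons depart with Cl⁻, leaving a tertiary carbocation at the α-carbon.
The bond broken in this step is the C–Cl bond.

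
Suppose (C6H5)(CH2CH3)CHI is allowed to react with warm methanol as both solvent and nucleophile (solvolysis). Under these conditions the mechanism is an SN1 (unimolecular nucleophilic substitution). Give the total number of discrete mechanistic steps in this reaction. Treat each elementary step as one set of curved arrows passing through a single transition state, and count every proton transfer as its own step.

3

Step 1: The C–I bond breaks with both electrons going to the iodide; I⁻ leaves and a secondary carbocation remains.
(No 1,2-shift: no single shift to an adjacent carbon would give a more stable cation.)
Step 2: CH3OH donates an oxygen lone pair into the empty p orbital of the cation, giving a protonated ether (an oxonium ion).
Step 3: Proton transfer from the O–H of the oxonium ion to a solvent molecule delivers the neutral ether.
Total: 3 elementary steps.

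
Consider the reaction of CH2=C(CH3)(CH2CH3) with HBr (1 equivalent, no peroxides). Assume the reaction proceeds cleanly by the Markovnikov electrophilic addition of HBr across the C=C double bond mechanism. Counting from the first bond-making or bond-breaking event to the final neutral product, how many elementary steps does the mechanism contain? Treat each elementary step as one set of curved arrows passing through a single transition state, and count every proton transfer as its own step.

2

Step 1: The π electrons of the C=C bond attack a proton of HBr; Markovnikov addition places the new C–H on the less-substituted alkene carbon, so the positive charge ends up on the more-substituted carbon — a tertiary carbocation. The H–Br bond breaks heterolytically, releasing Br⁻.
(No 1,2-shift: no single shift to an adjacent carbon would give a more stable cation.)
Step 2: The Br⁻ anion donates a lone pair to the carbocation, forming the new C–Br σ-bond and giving the neutral alkyl halide.
Total: 2 elementary steps.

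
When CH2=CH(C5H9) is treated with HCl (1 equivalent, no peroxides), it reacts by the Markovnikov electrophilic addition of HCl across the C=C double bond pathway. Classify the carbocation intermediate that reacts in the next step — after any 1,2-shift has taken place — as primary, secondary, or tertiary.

tertiary

Step 1: Protonation of the alkene by HCl: the π bond acts as the nucleophile and picks up H⁺, giving the more stable (Markovnikov) secondary carbocation. The H–Cl bond breaks heterolytically, releasing Cl⁻.
Step 2: A hydride (H with its bonding pair) migrates from the adjacent cyclopentyl carbon to the cationic centre — a 1,2-hydride shift — upgrading the secondary cation to a tertiary one.
The cation rearranges from secondary to tertiary via a 1,2-hydride shift from the adjacent cyclopentyl carbon; the tertiary cation is what reacts next.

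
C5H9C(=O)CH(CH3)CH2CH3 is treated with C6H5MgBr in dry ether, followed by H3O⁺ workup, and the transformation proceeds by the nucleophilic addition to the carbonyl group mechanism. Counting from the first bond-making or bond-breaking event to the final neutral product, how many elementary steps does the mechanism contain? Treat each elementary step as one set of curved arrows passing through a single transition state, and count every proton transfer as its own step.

2

Step 1: A lone pair / filled orbital on the carbanion-like carbon of C6H5MgBr attacks the electrophilic carbonyl carbon; the π(C=O) electrons shift onto oxygen, producing a tetrahedral alkoxide intermediate.
Step 2: On H3O⁺ workup the alkoxide oxygen is protonated, giving an alcohol.
Total: 2 elementary steps.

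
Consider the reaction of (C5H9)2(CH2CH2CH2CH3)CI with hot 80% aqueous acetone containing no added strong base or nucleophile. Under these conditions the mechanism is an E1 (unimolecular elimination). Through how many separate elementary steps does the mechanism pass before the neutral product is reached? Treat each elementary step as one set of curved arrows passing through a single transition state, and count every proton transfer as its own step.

2

Step 1: Unassisted departure of I⁻ (taking the C–I bonding pair) generates a tertiary carbocation.
(No 1,2-shift: no single shift to an adjacent carbon would give a more stable cation.)
Step 2: A weak base (a water molecule from the solvent) removes a proton from a carbon adjacent to the cationic centre; the electrons of that C–H bond become the new π(C=C) bond, giving the alkene.
Total: 2 elementary steps.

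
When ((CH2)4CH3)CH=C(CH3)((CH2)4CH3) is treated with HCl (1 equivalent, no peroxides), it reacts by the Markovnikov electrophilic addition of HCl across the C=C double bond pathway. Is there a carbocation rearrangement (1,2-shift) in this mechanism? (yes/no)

no

The first-formed carbocation is tertiary.
No single 1,2-shift to an adjacent carbon would produce a more-substituted cation than the one already present, so no rearrangement occurs.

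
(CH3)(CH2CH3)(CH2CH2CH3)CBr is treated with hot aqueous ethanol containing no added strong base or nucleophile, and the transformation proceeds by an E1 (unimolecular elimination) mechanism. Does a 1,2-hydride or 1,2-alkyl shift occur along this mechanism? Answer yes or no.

no

The first-formed carbocation is tertiary.
No single 1,2-shift to an adjacent carbon would produce a more-substituted cation than the one already present, so no rearrangement occurs.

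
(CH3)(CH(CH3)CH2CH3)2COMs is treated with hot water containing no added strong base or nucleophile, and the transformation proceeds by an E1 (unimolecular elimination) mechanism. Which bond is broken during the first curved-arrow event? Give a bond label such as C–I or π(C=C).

Step 1: Ionisation: the C–O σ-bond cleaves heterolytically; both bonding electrons depart with MsO⁻, leaving a tertiary carbocation at the α-carbon.
The bond broken in this step is the C–O bond.

C–O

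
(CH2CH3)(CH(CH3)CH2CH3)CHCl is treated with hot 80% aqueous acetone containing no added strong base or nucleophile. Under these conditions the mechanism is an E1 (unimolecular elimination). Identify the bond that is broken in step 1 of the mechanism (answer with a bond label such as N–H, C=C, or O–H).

C–Cl

Step 1: Ionisation: the C–Cl σ-bond cleaves heterolytically; both bonding electrons depart with Cl⁻, leaving a secondary carbocation at the α-carbon.
The bond broken in this step is the C–Cl bond.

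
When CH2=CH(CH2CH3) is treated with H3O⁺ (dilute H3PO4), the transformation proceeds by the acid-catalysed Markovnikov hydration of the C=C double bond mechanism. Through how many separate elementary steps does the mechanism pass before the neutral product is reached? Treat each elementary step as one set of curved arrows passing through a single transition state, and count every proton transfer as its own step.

3

Step 1: The π electrons of the C=C bond attack a proton of H3O⁺; Markovnikov addition places the new C–H on the less-substituted alkene carbon, so the positive charge ends up on the more-substituted carbon — a secondary carbocation. H2O is released.
(No 1,2-shift: no single shift to an adjacent carbon would give a more stable cation.)
Step 2: A lone pair on the oxygen of H2O attacks the carbocation, forming a C–O bond and an oxonium ion (a protonated alcohol).
Step 3: Proton transfer from the O–H of the oxonium ion to H2O completes the catalytic cycle and yields the alcohol.
Total: 3 elementary steps.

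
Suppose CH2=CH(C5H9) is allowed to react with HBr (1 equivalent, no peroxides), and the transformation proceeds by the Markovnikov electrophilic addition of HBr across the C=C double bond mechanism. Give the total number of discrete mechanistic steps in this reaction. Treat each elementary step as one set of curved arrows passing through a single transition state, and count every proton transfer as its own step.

3

Step 1: Protonation of the alkene by HBr: the π bond acts as the nucleophile and picks up H⁺, giving the more stable (Markovnikov) secondary carbocation. The H–Br bond breaks heterolytically, releasing Br⁻.
Step 2: Carbocation rearrangement: a 1,2-hydride shift from the adjacent cyclopentyl carbon converts the initially-formed secondary cation into the more stable tertiary cation.
Step 3: Br⁻ captures the cation: a lone pair on Br⁻ fills the empty p orbital, producing the alkyl halide product.
Total: 3 elementary steps.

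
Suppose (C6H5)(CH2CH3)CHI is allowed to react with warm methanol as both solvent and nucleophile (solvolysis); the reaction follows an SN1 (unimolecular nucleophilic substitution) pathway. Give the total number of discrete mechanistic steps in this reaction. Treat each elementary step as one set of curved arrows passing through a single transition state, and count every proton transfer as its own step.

3

Step 1: Rate-determining heterolysis of the C–I bond gives I⁻ and a secondary carbocation.
(No 1,2-shift: no single shift to an adjacent carbon would give a more stable cation.)
Step 2: CH3OH donates an oxygen lone pair into the empty p orbital of the cation, giving a protonated ether (an oxonium ion).
Step 3: Deprotonation of the oxonium oxygen by solvent methanol yields the neutral ether.
Total: 3 elementary steps.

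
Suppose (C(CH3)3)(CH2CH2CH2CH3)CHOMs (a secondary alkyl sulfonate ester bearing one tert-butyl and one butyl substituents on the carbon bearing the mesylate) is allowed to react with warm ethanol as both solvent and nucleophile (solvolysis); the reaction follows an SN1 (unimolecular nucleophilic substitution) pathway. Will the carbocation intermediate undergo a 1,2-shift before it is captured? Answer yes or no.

yes

The first-formed carbocation is secondary.
The adjacent tert-butyl carbon has no hydrogen but bears methyl groups; migration of one methyl with its bonding pair (a 1,2-methyl shift) places the charge on a tertiary centre.
Tertiary is more stable than secondary, so the shift occurs.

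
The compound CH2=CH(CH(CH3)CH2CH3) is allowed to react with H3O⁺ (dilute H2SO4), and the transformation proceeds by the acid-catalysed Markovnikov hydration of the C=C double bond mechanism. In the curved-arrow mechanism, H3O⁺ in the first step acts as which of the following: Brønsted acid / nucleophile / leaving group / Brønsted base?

Brønsted acid

Step 1: Electrophilic addition begins with the π(C=C) electrons forming a bond to the proton of H3O⁺. Following Markovnikov's rule, the resulting cation is secondary. H2O is released.
H3O⁺ in the first step donates a proton in a proton-transfer step — a Brønsted acid.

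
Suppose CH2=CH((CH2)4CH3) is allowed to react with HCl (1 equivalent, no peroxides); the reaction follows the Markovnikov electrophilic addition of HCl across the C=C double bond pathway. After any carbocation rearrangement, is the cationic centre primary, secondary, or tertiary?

Step 1: Protonation of the alkene by HCl: the π bond acts as the nucleophile and picks up H⁺, giving the more stable (Markovnikov) secondary carbocation. The H–Cl bond breaks heterolytically, releasing Cl⁻.
No single 1,2-shift to an adjacent carbon would give a more-substituted cation, so no rearrangement occurs.

secondary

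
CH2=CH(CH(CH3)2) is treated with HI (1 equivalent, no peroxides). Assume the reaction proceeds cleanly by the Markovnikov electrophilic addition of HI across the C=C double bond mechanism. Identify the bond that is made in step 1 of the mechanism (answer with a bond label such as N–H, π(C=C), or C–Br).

C–H

Step 1: The π electrons of the C=C bond attack a proton of HI; Markovnikov addition places the new C–H on the less-substituted alkene carbon, so the positive charge ends up on the more-substituted carbon — a secondary carbocation. The H–I bond breaks heterolytically, releasing I⁻.
The bond formed in this step is the C–H bond.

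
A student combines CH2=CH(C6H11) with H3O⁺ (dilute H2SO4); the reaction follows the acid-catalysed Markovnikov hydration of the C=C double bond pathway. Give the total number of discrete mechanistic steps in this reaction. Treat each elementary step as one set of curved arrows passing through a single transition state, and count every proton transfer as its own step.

Step 1: Protonation of the alkene by H3O⁺: the π bond acts as the nucleophile and picks up H⁺, giving the more stable (Markovnikov) secondary carbocation. H2O is released.
Step 2: Carbocation rearrangement: a 1,2-hydride shift from the adjacent cyclohexyl carbon converts the initially-formed secondary cation into the more stable tertiary cation.
Step 3: Water acts as the nucleophile: an oxygen lone pair bonds to the cationic carbon, giving an oxonium-ion intermediate.
Step 4: Proton transfer from the O–H of the oxonium ion to H2O completes the catalytic cycle and yields the alcohol.
Total: 4 elementary steps.

4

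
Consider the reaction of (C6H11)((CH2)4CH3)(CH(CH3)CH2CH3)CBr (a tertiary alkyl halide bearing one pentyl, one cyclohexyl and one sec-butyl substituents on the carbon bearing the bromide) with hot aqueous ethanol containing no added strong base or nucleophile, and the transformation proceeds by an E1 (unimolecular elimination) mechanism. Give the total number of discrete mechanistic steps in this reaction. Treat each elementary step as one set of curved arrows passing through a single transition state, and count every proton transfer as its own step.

2

Step 1: Rate-determining heterolysis of the C–Br bond gives Br⁻ and a tertiary carbocation.
(No 1,2-shift: no single shift to an adjacent carbon would give a more stable cation.)
Step 2: A weak base (a water (or ethanol) molecule from the solvent) removes a proton from a carbon adjacent to the cationic centre; the electrons of that C–H bond become the new π(C=C) bond, giving the alkene.
Total: 2 elementary steps.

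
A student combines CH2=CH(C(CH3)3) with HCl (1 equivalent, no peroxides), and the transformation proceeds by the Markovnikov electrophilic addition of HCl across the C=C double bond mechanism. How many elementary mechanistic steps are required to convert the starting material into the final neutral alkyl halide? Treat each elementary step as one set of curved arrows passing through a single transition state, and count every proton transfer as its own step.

3

Step 1: The π electrons of the C=C bond attack a proton of HCl; Markovnikov addition places the new C–H on the less-substituted alkene carbon, so the positive charge ends up on the more-substituted carbon — a secondary carbocation. The H–Cl bond breaks heterolytically, releasing Cl⁻.
Step 2: A methyl group with its bonding pair migrates from the adjacent tert-butyl carbon to the cationic centre — a 1,2-methyl shift — upgrading the secondary cation to a tertiary one.
Step 3: The Cl⁻ anion donates a lone pair to the carbocation, forming the new C–Cl σ-bond and giving the neutral alkyl halide.
Total: 3 elementary steps.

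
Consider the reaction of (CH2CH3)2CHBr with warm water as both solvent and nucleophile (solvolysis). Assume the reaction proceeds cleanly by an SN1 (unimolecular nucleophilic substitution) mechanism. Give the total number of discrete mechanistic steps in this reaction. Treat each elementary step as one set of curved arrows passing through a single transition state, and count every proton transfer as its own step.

3

Step 1: Unassisted departure of Br⁻ (taking the C–Br bonding pair) generates a secondary carbocation.
(No 1,2-shift: no single shift to an adjacent carbon would give a more stable cation.)
Step 2: A lone pair on the oxygen of H2O attacks the carbocation, forming a new C–O σ-bond and an oxonium ion.
Step 3: Deprotonation of the oxonium oxygen by solvent water yields the neutral alcohol.
Total: 3 elementary steps.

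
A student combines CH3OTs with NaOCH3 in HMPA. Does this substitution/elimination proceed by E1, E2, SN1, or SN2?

SN2

Conditions: a methyl substrate with a strong nucleophile in the polar aprotic solvent HMPA.
These conditions are the textbook signature of the SN2 pathway.
An unhindered substrate with a strong nucleophile in a polar aprotic solvent favours one-step backside displacement.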